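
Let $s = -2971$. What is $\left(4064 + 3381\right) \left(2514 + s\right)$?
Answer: $-3402365$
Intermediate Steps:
$\left(4064 + 3381\right) \left(2514 + s\right) = \left(4064 + 3381\right) \left(2514 - 2971\right) = 7445 \left(-457\right) = -3402365$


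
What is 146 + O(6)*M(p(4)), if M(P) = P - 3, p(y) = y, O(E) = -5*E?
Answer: 116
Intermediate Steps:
M(P) = -3 + P
146 + O(6)*M(p(4)) = 146 + (-5*6)*(-3 + 4) = 146 - 30*1 = 146 - 30 = 116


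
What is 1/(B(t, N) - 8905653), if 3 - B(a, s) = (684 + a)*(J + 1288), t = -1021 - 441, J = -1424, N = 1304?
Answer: -1/9011458 ≈ -1.1097e-7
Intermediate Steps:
t = -1462
B(a, s) = 93027 + 136*a (B(a, s) = 3 - (684 + a)*(-1424 + 1288) = 3 - (684 + a)*(-136) = 3 - (-93024 - 136*a) = 3 + (93024 + 136*a) = 93027 + 136*a)
1/(B(t, N) - 8905653) = 1/((93027 + 136*(-1462)) - 8905653) = 1/((93027 - 198832) - 8905653) = 1/(-105805 - 8905653) = 1/(-9011458) = -1/9011458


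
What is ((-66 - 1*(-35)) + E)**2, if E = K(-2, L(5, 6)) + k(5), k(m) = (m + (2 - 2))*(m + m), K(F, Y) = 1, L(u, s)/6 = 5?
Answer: 400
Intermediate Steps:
L(u, s) = 30 (L(u, s) = 6*5 = 30)
k(m) = 2*m**2 (k(m) = (m + 0)*(2*m) = m*(2*m) = 2*m**2)
E = 51 (E = 1 + 2*5**2 = 1 + 2*25 = 1 + 50 = 51)
((-66 - 1*(-35)) + E)**2 = ((-66 - 1*(-35)) + 51)**2 = ((-66 + 35) + 51)**2 = (-31 + 51)**2 = 20**2 = 400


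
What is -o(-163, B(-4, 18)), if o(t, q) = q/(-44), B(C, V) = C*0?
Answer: 0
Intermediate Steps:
B(C, V) = 0
o(t, q) = -q/44 (o(t, q) = q*(-1/44) = -q/44)
-o(-163, B(-4, 18)) = -(-1)*0/44 = -1*0 = 0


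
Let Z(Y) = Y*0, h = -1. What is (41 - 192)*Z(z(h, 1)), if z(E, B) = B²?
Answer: 0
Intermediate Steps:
Z(Y) = 0
(41 - 192)*Z(z(h, 1)) = (41 - 192)*0 = -151*0 = 0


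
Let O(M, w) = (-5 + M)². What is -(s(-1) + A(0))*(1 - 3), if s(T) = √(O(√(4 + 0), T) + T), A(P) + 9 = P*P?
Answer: -18 + 4*√2 ≈ -12.343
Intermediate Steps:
A(P) = -9 + P² (A(P) = -9 + P*P = -9 + P²)
s(T) = √(9 + T) (s(T) = √((-5 + √(4 + 0))² + T) = √((-5 + √4)² + T) = √((-5 + 2)² + T) = √((-3)² + T) = √(9 + T))
-(s(-1) + A(0))*(1 - 3) = -(√(9 - 1) + (-9 + 0²))*(1 - 3) = -(√8 + (-9 + 0))*(-2) = -(2*√2 - 9)*(-2) = -(-9 + 2*√2)*(-2) = -(18 - 4*√2) = -18 + 4*√2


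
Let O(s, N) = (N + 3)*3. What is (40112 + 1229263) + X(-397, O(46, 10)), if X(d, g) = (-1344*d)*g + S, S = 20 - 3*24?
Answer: 22078475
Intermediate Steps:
S = -52 (S = 20 - 72 = -52)
O(s, N) = 9 + 3*N (O(s, N) = (3 + N)*3 = 9 + 3*N)
X(d, g) = -52 - 1344*d*g (X(d, g) = (-1344*d)*g - 52 = -1344*d*g - 52 = -52 - 1344*d*g)
(40112 + 1229263) + X(-397, O(46, 10)) = (40112 + 1229263) + (-52 - 1344*(-397)*(9 + 3*10)) = 1269375 + (-52 - 1344*(-397)*(9 + 30)) = 1269375 + (-52 - 1344*(-397)*39) = 1269375 + (-52 + 20809152) = 1269375 + 20809100 = 22078475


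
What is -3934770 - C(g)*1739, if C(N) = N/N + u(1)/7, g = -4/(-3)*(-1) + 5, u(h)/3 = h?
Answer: -27560780/7 ≈ -3.9373e+6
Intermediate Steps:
u(h) = 3*h
g = 11/3 (g = -4*(-⅓)*(-1) + 5 = (4/3)*(-1) + 5 = -4/3 + 5 = 11/3 ≈ 3.6667)
C(N) = 10/7 (C(N) = N/N + (3*1)/7 = 1 + 3*(⅐) = 1 + 3/7 = 10/7)
-3934770 - C(g)*1739 = -3934770 - 10*1739/7 = -3934770 - 1*17390/7 = -3934770 - 17390/7 = -27560780/7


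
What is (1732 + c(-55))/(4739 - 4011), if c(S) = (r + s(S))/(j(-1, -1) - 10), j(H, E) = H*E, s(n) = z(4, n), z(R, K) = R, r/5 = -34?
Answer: 7877/3276 ≈ 2.4045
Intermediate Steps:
r = -170 (r = 5*(-34) = -170)
s(n) = 4
j(H, E) = E*H
c(S) = 166/9 (c(S) = (-170 + 4)/(-1*(-1) - 10) = -166/(1 - 10) = -166/(-9) = -166*(-1/9) = 166/9)
(1732 + c(-55))/(4739 - 4011) = (1732 + 166/9)/(4739 - 4011) = (15754/9)/728 = (15754/9)*(1/728) = 7877/3276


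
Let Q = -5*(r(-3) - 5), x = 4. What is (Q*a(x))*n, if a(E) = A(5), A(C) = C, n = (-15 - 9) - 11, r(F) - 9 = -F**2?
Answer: -4375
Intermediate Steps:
r(F) = 9 - F**2
n = -35 (n = -24 - 11 = -35)
a(E) = 5
Q = 25 (Q = -5*((9 - 1*(-3)**2) - 5) = -5*((9 - 1*9) - 5) = -5*((9 - 9) - 5) = -5*(0 - 5) = -5*(-5) = 25)
(Q*a(x))*n = (25*5)*(-35) = 125*(-35) = -4375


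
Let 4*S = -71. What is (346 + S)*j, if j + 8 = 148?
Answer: 45955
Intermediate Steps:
S = -71/4 (S = (¼)*(-71) = -71/4 ≈ -17.750)
j = 140 (j = -8 + 148 = 140)
(346 + S)*j = (346 - 71/4)*140 = (1313/4)*140 = 45955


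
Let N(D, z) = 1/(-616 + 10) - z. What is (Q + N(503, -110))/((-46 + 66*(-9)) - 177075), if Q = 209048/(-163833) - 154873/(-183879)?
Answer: -44449202605927/72097086245174334 ≈ -0.00061652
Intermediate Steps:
Q = -4355409661/10041816069 (Q = 209048*(-1/163833) - 154873*(-1/183879) = -209048/163833 + 154873/183879 = -4355409661/10041816069 ≈ -0.43373)
N(D, z) = -1/606 - z (N(D, z) = 1/(-606) - z = -1/606 - z)
(Q + N(503, -110))/((-46 + 66*(-9)) - 177075) = (-4355409661/10041816069 + (-1/606 - 1*(-110)))/((-46 + 66*(-9)) - 177075) = (-4355409661/10041816069 + (-1/606 + 110))/((-46 - 594) - 177075) = (-4355409661/10041816069 + 66659/606)/(-640 - 177075) = (222246013029635/2028446845938)/(-177715) = (222246013029635/2028446845938)*(-1/177715) = -44449202605927/72097086245174334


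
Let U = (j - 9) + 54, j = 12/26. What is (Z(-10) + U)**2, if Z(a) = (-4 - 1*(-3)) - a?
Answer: 501264/169 ≈ 2966.1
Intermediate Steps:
j = 6/13 (j = 12*(1/26) = 6/13 ≈ 0.46154)
U = 591/13 (U = (6/13 - 9) + 54 = -111/13 + 54 = 591/13 ≈ 45.462)
Z(a) = -1 - a (Z(a) = (-4 + 3) - a = -1 - a)
(Z(-10) + U)**2 = ((-1 - 1*(-10)) + 591/13)**2 = ((-1 + 10) + 591/13)**2 = (9 + 591/13)**2 = (708/13)**2 = 501264/169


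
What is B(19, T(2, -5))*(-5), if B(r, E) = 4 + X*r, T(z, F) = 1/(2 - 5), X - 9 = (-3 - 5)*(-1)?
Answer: -1635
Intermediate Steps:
X = 17 (X = 9 + (-3 - 5)*(-1) = 9 - 8*(-1) = 9 + 8 = 17)
T(z, F) = -⅓ (T(z, F) = 1/(-3) = -⅓)
B(r, E) = 4 + 17*r
B(19, T(2, -5))*(-5) = (4 + 17*19)*(-5) = (4 + 323)*(-5) = 327*(-5) = -1635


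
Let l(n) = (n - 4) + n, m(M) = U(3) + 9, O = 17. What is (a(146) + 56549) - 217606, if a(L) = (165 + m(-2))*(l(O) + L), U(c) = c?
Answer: -129905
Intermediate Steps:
m(M) = 12 (m(M) = 3 + 9 = 12)
l(n) = -4 + 2*n (l(n) = (-4 + n) + n = -4 + 2*n)
a(L) = 5310 + 177*L (a(L) = (165 + 12)*((-4 + 2*17) + L) = 177*((-4 + 34) + L) = 177*(30 + L) = 5310 + 177*L)
(a(146) + 56549) - 217606 = ((5310 + 177*146) + 56549) - 217606 = ((5310 + 25842) + 56549) - 217606 = (31152 + 56549) - 217606 = 87701 - 217606 = -129905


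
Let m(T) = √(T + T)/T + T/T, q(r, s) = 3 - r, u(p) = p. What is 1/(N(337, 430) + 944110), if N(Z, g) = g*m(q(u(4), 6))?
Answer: 47227/44607809070 + 43*I*√2/89215618140 ≈ 1.0587e-6 + 6.8162e-10*I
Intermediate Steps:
m(T) = 1 + √2/√T (m(T) = √(2*T)/T + 1 = (√2*√T)/T + 1 = √2/√T + 1 = 1 + √2/√T)
N(Z, g) = g*(1 - I*√2) (N(Z, g) = g*(1 + √2/√(3 - 1*4)) = g*(1 + √2/√(3 - 4)) = g*(1 + √2/√(-1)) = g*(1 + √2*(-I)) = g*(1 - I*√2))
1/(N(337, 430) + 944110) = 1/(430*(1 - I*√2) + 944110) = 1/((430 - 430*I*√2) + 944110) = 1/(944540 - 430*I*√2)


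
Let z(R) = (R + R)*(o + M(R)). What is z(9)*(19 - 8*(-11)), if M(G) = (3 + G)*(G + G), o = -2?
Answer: 412164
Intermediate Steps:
M(G) = 2*G*(3 + G) (M(G) = (3 + G)*(2*G) = 2*G*(3 + G))
z(R) = 2*R*(-2 + 2*R*(3 + R)) (z(R) = (R + R)*(-2 + 2*R*(3 + R)) = (2*R)*(-2 + 2*R*(3 + R)) = 2*R*(-2 + 2*R*(3 + R)))
z(9)*(19 - 8*(-11)) = (4*9*(-1 + 9*(3 + 9)))*(19 - 8*(-11)) = (4*9*(-1 + 9*12))*(19 + 88) = (4*9*(-1 + 108))*107 = (4*9*107)*107 = 3852*107 = 412164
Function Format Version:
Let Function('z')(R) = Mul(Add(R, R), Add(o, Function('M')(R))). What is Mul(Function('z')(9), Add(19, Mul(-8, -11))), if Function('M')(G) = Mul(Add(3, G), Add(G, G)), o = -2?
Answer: 412164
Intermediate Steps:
Function('M')(G) = Mul(2, G, Add(3, G)) (Function('M')(G) = Mul(Add(3, G), Mul(2, G)) = Mul(2, G, Add(3, G)))
Function('z')(R) = Mul(2, R, Add(-2, Mul(2, R, Add(3, R)))) (Function('z')(R) = Mul(Add(R, R), Add(-2, Mul(2, R, Add(3, R)))) = Mul(Mul(2, R), Add(-2, Mul(2, R, Add(3, R)))) = Mul(2, R, Add(-2, Mul(2, R, Add(3, R)))))
Mul(Function('z')(9), Add(19, Mul(-8, -11))) = Mul(Mul(4, 9, Add(-1, Mul(9, Add(3, 9)))), Add(19, Mul(-8, -11))) = Mul(Mul(4, 9, Add(-1, Mul(9, 12))), Add(19, 88)) = Mul(Mul(4, 9, Add(-1, 108)), 107) = Mul(Mul(4, 9, 107), 107) = Mul(3852, 107) = 412164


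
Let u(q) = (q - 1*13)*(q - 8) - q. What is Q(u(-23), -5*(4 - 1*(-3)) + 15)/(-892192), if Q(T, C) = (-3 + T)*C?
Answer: 710/27881 ≈ 0.025465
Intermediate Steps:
u(q) = -q + (-13 + q)*(-8 + q) (u(q) = (q - 13)*(-8 + q) - q = (-13 + q)*(-8 + q) - q = -q + (-13 + q)*(-8 + q))
Q(T, C) = C*(-3 + T)
Q(u(-23), -5*(4 - 1*(-3)) + 15)/(-892192) = ((-5*(4 - 1*(-3)) + 15)*(-3 + (104 + (-23)² - 22*(-23))))/(-892192) = ((-5*(4 + 3) + 15)*(-3 + (104 + 529 + 506)))*(-1/892192) = ((-5*7 + 15)*(-3 + 1139))*(-1/892192) = ((-35 + 15)*1136)*(-1/892192) = -20*1136*(-1/892192) = -22720*(-1/892192) = 710/27881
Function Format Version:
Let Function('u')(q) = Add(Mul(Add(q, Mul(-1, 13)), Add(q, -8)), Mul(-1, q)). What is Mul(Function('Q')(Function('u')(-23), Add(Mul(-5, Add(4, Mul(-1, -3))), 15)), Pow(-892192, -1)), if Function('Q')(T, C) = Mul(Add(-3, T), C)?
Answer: Rational(710, 27881) ≈ 0.025465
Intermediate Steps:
Function('u')(q) = Add(Mul(-1, q), Mul(Add(-13, q), Add(-8, q))) (Function('u')(q) = Add(Mul(Add(q, -13), Add(-8, q)), Mul(-1, q)) = Add(Mul(Add(-13, q), Add(-8, q)), Mul(-1, q)) = Add(Mul(-1, q), Mul(Add(-13, q), Add(-8, q))))
Function('Q')(T, C) = Mul(C, Add(-3, T))
Mul(Function('Q')(Function('u')(-23), Add(Mul(-5, Add(4, Mul(-1, -3))), 15)), Pow(-892192, -1)) = Mul(Mul(Add(Mul(-5, Add(4, Mul(-1, -3))), 15), Add(-3, Add(104, Pow(-23, 2), Mul(-22, -23)))), Pow(-892192, -1)) = Mul(Mul(Add(Mul(-5, Add(4, 3)), 15), Add(-3, Add(104, 529, 506))), Rational(-1, 892192)) = Mul(Mul(Add(Mul(-5, 7), 15), Add(-3, 1139)), Rational(-1, 892192)) = Mul(Mul(Add(-35, 15), 1136), Rational(-1, 892192)) = Mul(Mul(-20, 1136), Rational(-1, 892192)) = Mul(-22720, Rational(-1, 892192)) = Rational(710, 27881)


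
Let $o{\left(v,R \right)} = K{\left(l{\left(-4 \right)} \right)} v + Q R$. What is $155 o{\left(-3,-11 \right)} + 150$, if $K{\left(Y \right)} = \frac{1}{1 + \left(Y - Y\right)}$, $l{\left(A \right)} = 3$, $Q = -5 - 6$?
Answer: $18440$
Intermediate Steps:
$Q = -11$
$K{\left(Y \right)} = 1$ ($K{\left(Y \right)} = \frac{1}{1 + 0} = 1^{-1} = 1$)
$o{\left(v,R \right)} = v - 11 R$ ($o{\left(v,R \right)} = 1 v - 11 R = v - 11 R$)
$155 o{\left(-3,-11 \right)} + 150 = 155 \left(-3 - -121\right) + 150 = 155 \left(-3 + 121\right) + 150 = 155 \cdot 118 + 150 = 18290 + 150 = 18440$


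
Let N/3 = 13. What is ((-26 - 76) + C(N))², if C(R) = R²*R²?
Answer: 5351537328921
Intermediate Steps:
N = 39 (N = 3*13 = 39)
C(R) = R⁴
((-26 - 76) + C(N))² = ((-26 - 76) + 39⁴)² = (-102 + 2313441)² = 2313339² = 5351537328921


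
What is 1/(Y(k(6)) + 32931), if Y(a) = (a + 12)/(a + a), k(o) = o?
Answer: 2/65865 ≈ 3.0365e-5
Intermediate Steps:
Y(a) = (12 + a)/(2*a) (Y(a) = (12 + a)/((2*a)) = (12 + a)*(1/(2*a)) = (12 + a)/(2*a))
1/(Y(k(6)) + 32931) = 1/((½)*(12 + 6)/6 + 32931) = 1/((½)*(⅙)*18 + 32931) = 1/(3/2 + 32931) = 1/(65865/2) = 2/65865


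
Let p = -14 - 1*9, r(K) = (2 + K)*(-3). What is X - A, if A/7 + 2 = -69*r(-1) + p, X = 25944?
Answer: 24670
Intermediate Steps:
r(K) = -6 - 3*K
p = -23 (p = -14 - 9 = -23)
A = 1274 (A = -14 + 7*(-69*(-6 - 3*(-1)) - 23) = -14 + 7*(-69*(-6 + 3) - 23) = -14 + 7*(-69*(-3) - 23) = -14 + 7*(207 - 23) = -14 + 7*184 = -14 + 1288 = 1274)
X - A = 25944 - 1*1274 = 25944 - 1274 = 24670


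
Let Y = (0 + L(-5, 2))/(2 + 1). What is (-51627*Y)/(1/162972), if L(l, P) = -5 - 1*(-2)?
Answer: 8413755444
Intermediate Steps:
L(l, P) = -3 (L(l, P) = -5 + 2 = -3)
Y = -1 (Y = (0 - 3)/(2 + 1) = -3/3 = -3*1/3 = -1)
(-51627*Y)/(1/162972) = (-51627*(-1))/(1/162972) = 51627/(1/162972) = 51627*162972 = 8413755444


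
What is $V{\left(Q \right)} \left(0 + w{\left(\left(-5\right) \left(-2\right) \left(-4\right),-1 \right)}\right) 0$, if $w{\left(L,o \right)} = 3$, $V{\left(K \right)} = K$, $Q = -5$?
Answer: $0$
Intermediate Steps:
$V{\left(Q \right)} \left(0 + w{\left(\left(-5\right) \left(-2\right) \left(-4\right),-1 \right)}\right) 0 = - 5 \left(0 + 3\right) 0 = - 5 \cdot 3 \cdot 0 = \left(-5\right) 0 = 0$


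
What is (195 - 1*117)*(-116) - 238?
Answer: -9286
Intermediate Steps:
(195 - 1*117)*(-116) - 238 = (195 - 117)*(-116) - 238 = 78*(-116) - 238 = -9048 - 238 = -9286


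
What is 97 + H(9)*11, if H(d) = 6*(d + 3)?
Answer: 889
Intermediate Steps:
H(d) = 18 + 6*d (H(d) = 6*(3 + d) = 18 + 6*d)
97 + H(9)*11 = 97 + (18 + 6*9)*11 = 97 + (18 + 54)*11 = 97 + 72*11 = 97 + 792 = 889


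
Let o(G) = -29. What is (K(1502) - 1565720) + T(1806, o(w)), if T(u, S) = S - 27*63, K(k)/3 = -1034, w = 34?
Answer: -1570552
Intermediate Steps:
K(k) = -3102 (K(k) = 3*(-1034) = -3102)
T(u, S) = -1701 + S (T(u, S) = S - 1701 = -1701 + S)
(K(1502) - 1565720) + T(1806, o(w)) = (-3102 - 1565720) + (-1701 - 29) = -1568822 - 1730 = -1570552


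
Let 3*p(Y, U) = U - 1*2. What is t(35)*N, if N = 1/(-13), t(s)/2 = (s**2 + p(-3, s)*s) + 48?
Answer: -3316/13 ≈ -255.08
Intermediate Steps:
p(Y, U) = -2/3 + U/3 (p(Y, U) = (U - 1*2)/3 = (U - 2)/3 = (-2 + U)/3 = -2/3 + U/3)
t(s) = 96 + 2*s**2 + 2*s*(-2/3 + s/3) (t(s) = 2*((s**2 + (-2/3 + s/3)*s) + 48) = 2*((s**2 + s*(-2/3 + s/3)) + 48) = 2*(48 + s**2 + s*(-2/3 + s/3)) = 96 + 2*s**2 + 2*s*(-2/3 + s/3))
N = -1/13 ≈ -0.076923
t(35)*N = (96 - 4/3*35 + (8/3)*35**2)*(-1/13) = (96 - 140/3 + (8/3)*1225)*(-1/13) = (96 - 140/3 + 9800/3)*(-1/13) = 3316*(-1/13) = -3316/13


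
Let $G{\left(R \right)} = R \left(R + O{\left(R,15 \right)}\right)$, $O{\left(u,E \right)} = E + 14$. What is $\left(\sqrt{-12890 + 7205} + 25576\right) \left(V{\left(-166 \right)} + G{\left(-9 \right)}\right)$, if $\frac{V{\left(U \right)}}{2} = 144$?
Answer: $2762208 + 108 i \sqrt{5685} \approx 2.7622 \cdot 10^{6} + 8143.1 i$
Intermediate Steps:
$V{\left(U \right)} = 288$ ($V{\left(U \right)} = 2 \cdot 144 = 288$)
$O{\left(u,E \right)} = 14 + E$
$G{\left(R \right)} = R \left(29 + R\right)$ ($G{\left(R \right)} = R \left(R + \left(14 + 15\right)\right) = R \left(R + 29\right) = R \left(29 + R\right)$)
$\left(\sqrt{-12890 + 7205} + 25576\right) \left(V{\left(-166 \right)} + G{\left(-9 \right)}\right) = \left(\sqrt{-12890 + 7205} + 25576\right) \left(288 - 9 \left(29 - 9\right)\right) = \left(\sqrt{-5685} + 25576\right) \left(288 - 180\right) = \left(i \sqrt{5685} + 25576\right) \left(288 - 180\right) = \left(25576 + i \sqrt{5685}\right) 108 = 2762208 + 108 i \sqrt{5685}$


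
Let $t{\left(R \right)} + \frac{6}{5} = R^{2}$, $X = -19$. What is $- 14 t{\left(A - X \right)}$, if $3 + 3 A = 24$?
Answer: $- \frac{47236}{5} \approx -9447.2$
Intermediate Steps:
$A = 7$ ($A = -1 + \frac{1}{3} \cdot 24 = -1 + 8 = 7$)
$t{\left(R \right)} = - \frac{6}{5} + R^{2}$
$- 14 t{\left(A - X \right)} = - 14 \left(- \frac{6}{5} + \left(7 - -19\right)^{2}\right) = - 14 \left(- \frac{6}{5} + \left(7 + 19\right)^{2}\right) = - 14 \left(- \frac{6}{5} + 26^{2}\right) = - 14 \left(- \frac{6}{5} + 676\right) = \left(-14\right) \frac{3374}{5} = - \frac{47236}{5}$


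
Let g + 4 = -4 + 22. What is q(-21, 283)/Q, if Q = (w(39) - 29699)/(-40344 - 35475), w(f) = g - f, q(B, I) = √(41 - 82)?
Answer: 25273*I*√41/9908 ≈ 16.333*I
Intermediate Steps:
g = 14 (g = -4 + (-4 + 22) = -4 + 18 = 14)
q(B, I) = I*√41 (q(B, I) = √(-41) = I*√41)
w(f) = 14 - f
Q = 9908/25273 (Q = ((14 - 1*39) - 29699)/(-40344 - 35475) = ((14 - 39) - 29699)/(-75819) = (-25 - 29699)*(-1/75819) = -29724*(-1/75819) = 9908/25273 ≈ 0.39204)
q(-21, 283)/Q = (I*√41)/(9908/25273) = (I*√41)*(25273/9908) = 25273*I*√41/9908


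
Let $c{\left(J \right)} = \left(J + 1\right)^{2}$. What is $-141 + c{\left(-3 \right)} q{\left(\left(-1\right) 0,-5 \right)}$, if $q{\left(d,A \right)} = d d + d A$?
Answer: $-141$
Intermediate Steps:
$q{\left(d,A \right)} = d^{2} + A d$
$c{\left(J \right)} = \left(1 + J\right)^{2}$
$-141 + c{\left(-3 \right)} q{\left(\left(-1\right) 0,-5 \right)} = -141 + \left(1 - 3\right)^{2} \left(-1\right) 0 \left(-5 - 0\right) = -141 + \left(-2\right)^{2} \cdot 0 \left(-5 + 0\right) = -141 + 4 \cdot 0 \left(-5\right) = -141 + 4 \cdot 0 = -141 + 0 = -141$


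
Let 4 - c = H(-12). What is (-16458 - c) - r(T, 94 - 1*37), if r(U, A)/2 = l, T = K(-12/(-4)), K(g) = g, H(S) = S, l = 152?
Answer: -16778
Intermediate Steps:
c = 16 (c = 4 - 1*(-12) = 4 + 12 = 16)
T = 3 (T = -12/(-4) = -12*(-1/4) = 3)
r(U, A) = 304 (r(U, A) = 2*152 = 304)
(-16458 - c) - r(T, 94 - 1*37) = (-16458 - 1*16) - 1*304 = (-16458 - 16) - 304 = -16474 - 304 = -16778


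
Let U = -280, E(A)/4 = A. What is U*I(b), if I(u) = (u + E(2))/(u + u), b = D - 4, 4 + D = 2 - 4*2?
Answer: -60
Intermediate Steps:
D = -10 (D = -4 + (2 - 4*2) = -4 + (2 - 8) = -4 - 6 = -10)
E(A) = 4*A
b = -14 (b = -10 - 4 = -14)
I(u) = (8 + u)/(2*u) (I(u) = (u + 4*2)/(u + u) = (u + 8)/((2*u)) = (8 + u)*(1/(2*u)) = (8 + u)/(2*u))
U*I(b) = -140*(8 - 14)/(-14) = -140*(-1)*(-6)/14 = -280*3/14 = -60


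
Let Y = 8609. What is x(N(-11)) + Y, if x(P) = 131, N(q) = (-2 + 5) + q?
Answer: 8740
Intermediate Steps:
N(q) = 3 + q
x(N(-11)) + Y = 131 + 8609 = 8740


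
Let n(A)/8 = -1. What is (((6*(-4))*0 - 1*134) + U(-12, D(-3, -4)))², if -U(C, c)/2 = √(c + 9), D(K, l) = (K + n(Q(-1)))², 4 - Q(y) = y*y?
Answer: 18476 + 536*√130 ≈ 24587.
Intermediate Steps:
Q(y) = 4 - y² (Q(y) = 4 - y*y = 4 - y²)
n(A) = -8 (n(A) = 8*(-1) = -8)
D(K, l) = (-8 + K)² (D(K, l) = (K - 8)² = (-8 + K)²)
U(C, c) = -2*√(9 + c) (U(C, c) = -2*√(c + 9) = -2*√(9 + c))
(((6*(-4))*0 - 1*134) + U(-12, D(-3, -4)))² = (((6*(-4))*0 - 1*134) - 2*√(9 + (-8 - 3)²))² = ((-24*0 - 134) - 2*√(9 + (-11)²))² = ((0 - 134) - 2*√(9 + 121))² = (-134 - 2*√130)²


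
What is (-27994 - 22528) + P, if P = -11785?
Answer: -62307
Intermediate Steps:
(-27994 - 22528) + P = (-27994 - 22528) - 11785 = -50522 - 11785 = -62307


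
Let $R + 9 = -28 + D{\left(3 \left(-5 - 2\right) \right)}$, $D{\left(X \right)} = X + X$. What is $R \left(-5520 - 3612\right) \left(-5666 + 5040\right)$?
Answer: $-451613928$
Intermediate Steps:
$D{\left(X \right)} = 2 X$
$R = -79$ ($R = -9 + \left(-28 + 2 \cdot 3 \left(-5 - 2\right)\right) = -9 + \left(-28 + 2 \cdot 3 \left(-7\right)\right) = -9 + \left(-28 + 2 \left(-21\right)\right) = -9 - 70 = -79$)
$R \left(-5520 - 3612\right) \left(-5666 + 5040\right) = - 79 \left(-5520 - 3612\right) \left(-5666 + 5040\right) = - 79 \left(\left(-9132\right) \left(-626\right)\right) = \left(-79\right) 5716632 = -451613928$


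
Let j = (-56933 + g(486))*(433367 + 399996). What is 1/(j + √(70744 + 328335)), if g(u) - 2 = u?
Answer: -47039174535/2212683940934192067146 - √399079/2212683940934192067146 ≈ -2.1259e-11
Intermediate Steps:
g(u) = 2 + u
j = -47039174535 (j = (-56933 + (2 + 486))*(433367 + 399996) = (-56933 + 488)*833363 = -56445*833363 = -47039174535)
1/(j + √(70744 + 328335)) = 1/(-47039174535 + √(70744 + 328335)) = 1/(-47039174535 + √399079)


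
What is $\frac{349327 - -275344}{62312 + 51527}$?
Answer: $\frac{624671}{113839} \approx 5.4873$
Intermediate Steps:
$\frac{349327 - -275344}{62312 + 51527} = \frac{349327 + 275344}{113839} = 624671 \cdot \frac{1}{113839} = \frac{624671}{113839}$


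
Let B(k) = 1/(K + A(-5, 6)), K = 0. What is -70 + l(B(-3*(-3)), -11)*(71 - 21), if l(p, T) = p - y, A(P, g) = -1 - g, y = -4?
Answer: 860/7 ≈ 122.86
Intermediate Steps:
B(k) = -⅐ (B(k) = 1/(0 + (-1 - 1*6)) = 1/(0 + (-1 - 6)) = 1/(0 - 7) = 1/(-7) = -⅐)
l(p, T) = 4 + p (l(p, T) = p - 1*(-4) = p + 4 = 4 + p)
-70 + l(B(-3*(-3)), -11)*(71 - 21) = -70 + (4 - ⅐)*(71 - 21) = -70 + (27/7)*50 = -70 + 1350/7 = 860/7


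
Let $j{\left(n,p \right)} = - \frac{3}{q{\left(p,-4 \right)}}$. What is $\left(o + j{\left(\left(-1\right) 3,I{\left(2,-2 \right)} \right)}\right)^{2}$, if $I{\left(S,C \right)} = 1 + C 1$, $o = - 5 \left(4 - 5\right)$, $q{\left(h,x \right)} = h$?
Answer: $64$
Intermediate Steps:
$o = 5$ ($o = \left(-5\right) \left(-1\right) = 5$)
$I{\left(S,C \right)} = 1 + C$
$j{\left(n,p \right)} = - \frac{3}{p}$
$\left(o + j{\left(\left(-1\right) 3,I{\left(2,-2 \right)} \right)}\right)^{2} = \left(5 - \frac{3}{1 - 2}\right)^{2} = \left(5 - \frac{3}{-1}\right)^{2} = \left(5 - -3\right)^{2} = \left(5 + 3\right)^{2} = 8^{2} = 64$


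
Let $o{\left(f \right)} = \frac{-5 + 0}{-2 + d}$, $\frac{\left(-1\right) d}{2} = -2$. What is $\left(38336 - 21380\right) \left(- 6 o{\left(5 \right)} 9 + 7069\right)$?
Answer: $122151024$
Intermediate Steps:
$d = 4$ ($d = \left(-2\right) \left(-2\right) = 4$)
$o{\left(f \right)} = - \frac{5}{2}$ ($o{\left(f \right)} = \frac{-5 + 0}{-2 + 4} = - \frac{5}{2}$)
$\left(38336 - 21380\right) \left(- 6 o{\left(5 \right)} 9 + 7069\right) = \left(38336 - 21380\right) \left(\left(-6\right) \left(- \frac{5}{2}\right) 9 + 7069\right) = 16956 \left(15 \cdot 9 + 7069\right) = 16956 \left(135 + 7069\right) = 16956 \cdot 7204 = 122151024$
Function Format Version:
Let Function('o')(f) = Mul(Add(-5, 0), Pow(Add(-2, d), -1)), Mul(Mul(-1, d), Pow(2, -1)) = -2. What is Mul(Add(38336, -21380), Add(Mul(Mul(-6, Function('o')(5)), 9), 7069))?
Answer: 122151024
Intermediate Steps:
d = 4 (d = Mul(-2, -2) = 4)
Function('o')(f) = Rational(-5, 2) (Function('o')(f) = Mul(Add(-5, 0), Pow(Add(-2, 4), -1)) = Mul(-5, Pow(2, -1)) = Mul(-5, Rational(1, 2)) = Rational(-5, 2))
Mul(Add(38336, -21380), Add(Mul(Mul(-6, Function('o')(5)), 9), 7069)) = Mul(Add(38336, -21380), Add(Mul(Mul(-6, Rational(-5, 2)), 9), 7069)) = Mul(16956, Add(Mul(15, 9), 7069)) = Mul(16956, Add(135, 7069)) = Mul(16956, 7204) = 122151024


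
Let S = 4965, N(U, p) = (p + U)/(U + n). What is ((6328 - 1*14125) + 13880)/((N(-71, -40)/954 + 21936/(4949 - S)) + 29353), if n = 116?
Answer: 87047730/400422383 ≈ 0.21739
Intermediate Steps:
N(U, p) = (U + p)/(116 + U) (N(U, p) = (p + U)/(U + 116) = (U + p)/(116 + U))
((6328 - 1*14125) + 13880)/((N(-71, -40)/954 + 21936/(4949 - S)) + 29353) = ((6328 - 1*14125) + 13880)/((((-71 - 40)/(116 - 71))/954 + 21936/(4949 - 1*4965)) + 29353) = ((6328 - 14125) + 13880)/(((-111/45)*(1/954) + 21936/(4949 - 4965)) + 29353) = (-7797 + 13880)/((((1/45)*(-111))*(1/954) + 21936/(-16)) + 29353) = 6083/((-37/15*1/954 + 21936*(-1/16)) + 29353) = 6083/((-37/14310 - 1371) + 29353) = 6083/(-19619047/14310 + 29353) = 6083/(400422383/14310) = 6083*(14310/400422383) = 87047730/400422383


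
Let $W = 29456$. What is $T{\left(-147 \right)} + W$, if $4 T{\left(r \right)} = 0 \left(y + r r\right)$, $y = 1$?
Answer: $29456$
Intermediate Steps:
$T{\left(r \right)} = 0$ ($T{\left(r \right)} = \frac{0 \left(1 + r r\right)}{4} = \frac{0 \left(1 + r^{2}\right)}{4} = \frac{1}{4} \cdot 0 = 0$)
$T{\left(-147 \right)} + W = 0 + 29456 = 29456$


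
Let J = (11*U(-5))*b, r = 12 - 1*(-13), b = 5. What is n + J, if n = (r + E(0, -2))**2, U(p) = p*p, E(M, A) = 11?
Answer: 2671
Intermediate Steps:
U(p) = p**2
r = 25 (r = 12 + 13 = 25)
n = 1296 (n = (25 + 11)**2 = 36**2 = 1296)
J = 1375 (J = (11*(-5)**2)*5 = (11*25)*5 = 275*5 = 1375)
n + J = 1296 + 1375 = 2671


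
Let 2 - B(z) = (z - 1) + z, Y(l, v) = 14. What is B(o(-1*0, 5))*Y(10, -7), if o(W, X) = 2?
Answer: -14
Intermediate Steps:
B(z) = 3 - 2*z (B(z) = 2 - ((z - 1) + z) = 2 - ((-1 + z) + z) = 2 - (-1 + 2*z) = 2 + (1 - 2*z) = 3 - 2*z)
B(o(-1*0, 5))*Y(10, -7) = (3 - 2*2)*14 = (3 - 4)*14 = -1*14 = -14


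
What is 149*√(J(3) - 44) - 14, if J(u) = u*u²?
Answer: -14 + 149*I*√17 ≈ -14.0 + 614.34*I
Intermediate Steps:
J(u) = u³
149*√(J(3) - 44) - 14 = 149*√(3³ - 44) - 14 = 149*√(27 - 44) - 14 = 149*√(-17) - 14 = 149*(I*√17) - 14 = 149*I*√17 - 14 = -14 + 149*I*√17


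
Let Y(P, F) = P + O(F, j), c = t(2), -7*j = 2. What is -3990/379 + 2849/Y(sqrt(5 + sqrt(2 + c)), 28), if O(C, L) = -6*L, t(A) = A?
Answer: -91494774/75421 + 139601*sqrt(7)/199 ≈ 642.91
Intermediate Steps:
j = -2/7 (j = -1/7*2 = -2/7 ≈ -0.28571)
c = 2
Y(P, F) = 12/7 + P (Y(P, F) = P - 6*(-2/7) = P + 12/7 = 12/7 + P)
-3990/379 + 2849/Y(sqrt(5 + sqrt(2 + c)), 28) = -3990/379 + 2849/(12/7 + sqrt(5 + sqrt(2 + 2))) = -3990*1/379 + 2849/(12/7 + sqrt(5 + sqrt(4))) = -3990/379 + 2849/(12/7 + sqrt(5 + 2)) = -3990/379 + 2849/(12/7 + sqrt(7))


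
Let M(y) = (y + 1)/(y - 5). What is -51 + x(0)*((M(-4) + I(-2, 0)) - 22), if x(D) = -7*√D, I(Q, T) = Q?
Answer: -51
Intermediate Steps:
M(y) = (1 + y)/(-5 + y)
-51 + x(0)*((M(-4) + I(-2, 0)) - 22) = -51 + (-7*√0)*(((1 - 4)/(-5 - 4) - 2) - 22) = -51 + (-7*0)*((-3/(-9) - 2) - 22) = -51 + 0*((-⅑*(-3) - 2) - 22) = -51 + 0*((⅓ - 2) - 22) = -51 + 0*(-5/3 - 22) = -51 + 0*(-71/3) = -51 + 0 = -51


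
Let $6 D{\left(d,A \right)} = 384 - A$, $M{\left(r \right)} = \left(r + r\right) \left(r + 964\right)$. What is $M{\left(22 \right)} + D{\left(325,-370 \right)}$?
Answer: $\frac{130529}{3} \approx 43510.0$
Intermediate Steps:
$M{\left(r \right)} = 2 r \left(964 + r\right)$
$D{\left(d,A \right)} = 64 - \frac{A}{6}$ ($D{\left(d,A \right)} = \frac{384 - A}{6} = 64 - \frac{A}{6}$)
$M{\left(22 \right)} + D{\left(325,-370 \right)} = 2 \cdot 22 \left(964 + 22\right) + \left(64 - - \frac{185}{3}\right) = 2 \cdot 22 \cdot 986 + \left(64 + \frac{185}{3}\right) = 43384 + \frac{377}{3} = \frac{130529}{3}$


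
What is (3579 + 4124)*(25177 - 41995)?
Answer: -129549054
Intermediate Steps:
(3579 + 4124)*(25177 - 41995) = 7703*(-16818) = -129549054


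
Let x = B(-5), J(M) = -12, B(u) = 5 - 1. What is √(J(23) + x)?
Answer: 2*I*√2 ≈ 2.8284*I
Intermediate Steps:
B(u) = 4
x = 4
√(J(23) + x) = √(-12 + 4) = √(-8) = 2*I*√2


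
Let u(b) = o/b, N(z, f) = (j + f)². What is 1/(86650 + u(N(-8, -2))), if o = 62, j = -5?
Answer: 49/4245912 ≈ 1.1541e-5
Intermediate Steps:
N(z, f) = (-5 + f)²
u(b) = 62/b
1/(86650 + u(N(-8, -2))) = 1/(86650 + 62/((-5 - 2)²)) = 1/(86650 + 62/((-7)²)) = 1/(86650 + 62/49) = 1/(4245912/49) = 49/4245912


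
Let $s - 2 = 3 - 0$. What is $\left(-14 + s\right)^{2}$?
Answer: $81$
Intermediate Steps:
$s = 5$ ($s = 2 + \left(3 - 0\right) = 2 + \left(3 + 0\right) = 2 + 3 = 5$)
$\left(-14 + s\right)^{2} = \left(-14 + 5\right)^{2} = \left(-9\right)^{2} = 81$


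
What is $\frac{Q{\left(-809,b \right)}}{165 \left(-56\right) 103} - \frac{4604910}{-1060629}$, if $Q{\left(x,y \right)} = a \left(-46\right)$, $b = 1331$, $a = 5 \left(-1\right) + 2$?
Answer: $\frac{243468809911}{56078990660} \approx 4.3415$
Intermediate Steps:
$a = -3$ ($a = -5 + 2 = -3$)
$Q{\left(x,y \right)} = 138$ ($Q{\left(x,y \right)} = \left(-3\right) \left(-46\right) = 138$)
$\frac{Q{\left(-809,b \right)}}{165 \left(-56\right) 103} - \frac{4604910}{-1060629} = \frac{138}{165 \left(-56\right) 103} - \frac{4604910}{-1060629} = \frac{138}{\left(-9240\right) 103} - - \frac{1534970}{353543} = \frac{138}{-951720} + \frac{1534970}{353543} = 138 \left(- \frac{1}{951720}\right) + \frac{1534970}{353543} = - \frac{23}{158620} + \frac{1534970}{353543} = \frac{243468809911}{56078990660}$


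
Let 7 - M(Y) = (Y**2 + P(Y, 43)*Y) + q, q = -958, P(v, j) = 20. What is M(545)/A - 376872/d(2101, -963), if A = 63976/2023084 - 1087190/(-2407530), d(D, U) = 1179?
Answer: -14696653104057336184/23123145686583 ≈ -6.3558e+5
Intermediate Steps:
A = 58837520831/121765885563 (A = 63976*(1/2023084) - 1087190*(-1/2407530) = 15994/505771 + 108719/240753 = 58837520831/121765885563 ≈ 0.48320)
M(Y) = 965 - Y**2 - 20*Y (M(Y) = 7 - ((Y**2 + 20*Y) - 958) = 7 - (-958 + Y**2 + 20*Y) = 7 + (958 - Y**2 - 20*Y) = 965 - Y**2 - 20*Y)
M(545)/A - 376872/d(2101, -963) = (965 - 1*545**2 - 20*545)/(58837520831/121765885563) - 376872/1179 = (965 - 1*297025 - 10900)*(121765885563/58837520831) - 376872*1/1179 = (965 - 297025 - 10900)*(121765885563/58837520831) - 125624/393 = -306960*121765885563/58837520831 - 125624/393 = -37377256232418480/58837520831 - 125624/393 = -14696653104057336184/23123145686583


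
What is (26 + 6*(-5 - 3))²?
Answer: 484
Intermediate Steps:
(26 + 6*(-5 - 3))² = (26 + 6*(-8))² = (26 - 48)² = (-22)² = 484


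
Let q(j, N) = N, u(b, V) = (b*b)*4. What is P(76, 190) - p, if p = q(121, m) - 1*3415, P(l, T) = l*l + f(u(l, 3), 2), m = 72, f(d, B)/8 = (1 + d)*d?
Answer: 4270552479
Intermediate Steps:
u(b, V) = 4*b² (u(b, V) = b²*4 = 4*b²)
f(d, B) = 8*d*(1 + d) (f(d, B) = 8*((1 + d)*d) = 8*(d*(1 + d)) = 8*d*(1 + d))
P(l, T) = l² + 32*l²*(1 + 4*l²) (P(l, T) = l*l + 8*(4*l²)*(1 + 4*l²) = l² + 32*l²*(1 + 4*l²))
p = -3343 (p = 72 - 1*3415 = 72 - 3415 = -3343)
P(76, 190) - p = 76²*(33 + 128*76²) - 1*(-3343) = 5776*(33 + 128*5776) + 3343 = 5776*(33 + 739328) + 3343 = 5776*739361 + 3343 = 4270549136 + 3343 = 4270552479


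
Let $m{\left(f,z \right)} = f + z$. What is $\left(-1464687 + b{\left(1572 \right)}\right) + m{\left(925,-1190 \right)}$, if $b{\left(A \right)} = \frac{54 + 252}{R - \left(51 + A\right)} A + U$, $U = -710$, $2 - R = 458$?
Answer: $- \frac{112873790}{77} \approx -1.4659 \cdot 10^{6}$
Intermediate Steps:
$R = -456$ ($R = 2 - 458 = -456$)
$b{\left(A \right)} = -710 + \frac{306 A}{-507 - A}$ ($b{\left(A \right)} = \frac{54 + 252}{-456 - \left(51 + A\right)} A - 710 = \frac{306}{-507 - A} A - 710 = \frac{306 A}{-507 - A} - 710 = -710 + \frac{306 A}{-507 - A}$)
$\left(-1464687 + b{\left(1572 \right)}\right) + m{\left(925,-1190 \right)} = \left(-1464687 + \frac{2 \left(-179985 - 798576\right)}{507 + 1572}\right) + \left(925 - 1190\right) = \left(-1464687 + \frac{2 \left(-179985 - 798576\right)}{2079}\right) - 265 = \left(-1464687 + 2 \cdot \frac{1}{2079} \left(-978561\right)\right) - 265 = \left(-1464687 - \frac{72486}{77}\right) - 265 = - \frac{112853385}{77} - 265 = - \frac{112873790}{77}$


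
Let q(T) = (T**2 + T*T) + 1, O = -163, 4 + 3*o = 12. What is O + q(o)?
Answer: -1330/9 ≈ -147.78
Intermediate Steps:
o = 8/3 (o = -4/3 + (1/3)*12 = -4/3 + 4 = 8/3 ≈ 2.6667)
q(T) = 1 + 2*T**2 (q(T) = (T**2 + T**2) + 1 = 2*T**2 + 1 = 1 + 2*T**2)
O + q(o) = -163 + (1 + 2*(8/3)**2) = -163 + (1 + 2*(64/9)) = -163 + (1 + 128/9) = -163 + 137/9 = -1330/9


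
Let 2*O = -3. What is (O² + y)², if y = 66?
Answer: 74529/16 ≈ 4658.1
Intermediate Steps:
O = -3/2 (O = (½)*(-3) = -3/2 ≈ -1.5000)
(O² + y)² = ((-3/2)² + 66)² = (9/4 + 66)² = (273/4)² = 74529/16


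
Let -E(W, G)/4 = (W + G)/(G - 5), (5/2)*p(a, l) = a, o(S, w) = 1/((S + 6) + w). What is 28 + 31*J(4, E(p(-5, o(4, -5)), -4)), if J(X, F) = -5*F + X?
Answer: 1696/3 ≈ 565.33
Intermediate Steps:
o(S, w) = 1/(6 + S + w) (o(S, w) = 1/((6 + S) + w) = 1/(6 + S + w))
p(a, l) = 2*a/5
E(W, G) = -4*(G + W)/(-5 + G) (E(W, G) = -4*(W + G)/(G - 5) = -4*(G + W)/(-5 + G))
J(X, F) = X - 5*F
28 + 31*J(4, E(p(-5, o(4, -5)), -4)) = 28 + 31*(4 - 20*(-1*(-4) - 2*(-5)/5)/(-5 - 4)) = 28 + 31*(4 - 20*(4 - 1*(-2))/(-9)) = 28 + 31*(4 - 20*(-1)*(4 + 2)/9) = 28 + 31*(4 - 20*(-1)*6/9) = 28 + 31*(4 - 5*(-8/3)) = 28 + 31*(4 + 40/3) = 28 + 31*(52/3) = 28 + 1612/3 = 1696/3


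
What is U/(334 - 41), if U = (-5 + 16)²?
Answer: 121/293 ≈ 0.41297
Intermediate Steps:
U = 121 (U = 11² = 121)
U/(334 - 41) = 121/(334 - 41) = 121/293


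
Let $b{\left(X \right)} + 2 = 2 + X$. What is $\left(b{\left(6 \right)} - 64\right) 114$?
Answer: $-6612$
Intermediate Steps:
$b{\left(X \right)} = X$ ($b{\left(X \right)} = -2 + \left(2 + X\right) = X$)
$\left(b{\left(6 \right)} - 64\right) 114 = \left(6 - 64\right) 114 = \left(-58\right) 114 = -6612$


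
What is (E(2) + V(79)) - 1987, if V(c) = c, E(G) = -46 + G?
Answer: -1952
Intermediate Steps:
(E(2) + V(79)) - 1987 = ((-46 + 2) + 79) - 1987 = (-44 + 79) - 1987 = 35 - 1987 = -1952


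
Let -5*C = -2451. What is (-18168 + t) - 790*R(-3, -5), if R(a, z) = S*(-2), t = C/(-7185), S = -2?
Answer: -255403617/11975 ≈ -21328.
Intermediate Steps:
C = 2451/5 (C = -1/5*(-2451) = 2451/5 ≈ 490.20)
t = -817/11975 (t = (2451/5)/(-7185) = (2451/5)*(-1/7185) = -817/11975 ≈ -0.068226)
R(a, z) = 4 (R(a, z) = -2*(-2) = 4)
(-18168 + t) - 790*R(-3, -5) = (-18168 - 817/11975) - 790*4 = -217562617/11975 - 3160 = -255403617/11975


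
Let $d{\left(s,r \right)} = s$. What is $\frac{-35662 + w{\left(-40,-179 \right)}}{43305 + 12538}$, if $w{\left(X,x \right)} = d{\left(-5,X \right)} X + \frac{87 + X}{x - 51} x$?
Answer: $- \frac{8147847}{12843890} \approx -0.63438$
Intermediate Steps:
$w{\left(X,x \right)} = - 5 X + \frac{x \left(87 + X\right)}{-51 + x}$ ($w{\left(X,x \right)} = - 5 X + \frac{87 + X}{x - 51} x = - 5 X + \frac{87 + X}{-51 + x} x = - 5 X + \frac{x \left(87 + X\right)}{-51 + x}$)
$\frac{-35662 + w{\left(-40,-179 \right)}}{43305 + 12538} = \frac{-35662 + \frac{87 \left(-179\right) + 255 \left(-40\right) - \left(-160\right) \left(-179\right)}{-51 - 179}}{43305 + 12538} = \frac{-35662 + \frac{-15573 - 10200 - 28640}{-230}}{55843} = \left(-35662 - - \frac{54413}{230}\right) \frac{1}{55843} = \left(-35662 + \frac{54413}{230}\right) \frac{1}{55843} = \left(- \frac{8147847}{230}\right) \frac{1}{55843} = - \frac{8147847}{12843890}$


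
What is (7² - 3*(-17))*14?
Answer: 1400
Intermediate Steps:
(7² - 3*(-17))*14 = (49 + 51)*14 = 100*14 = 1400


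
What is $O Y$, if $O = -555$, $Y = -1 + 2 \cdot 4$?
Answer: $-3885$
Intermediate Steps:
$Y = 7$ ($Y = -1 + 8 = 7$)
$O Y = \left(-555\right) 7 = -3885$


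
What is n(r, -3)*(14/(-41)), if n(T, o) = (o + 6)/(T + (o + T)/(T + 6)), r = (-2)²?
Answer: -420/1681 ≈ -0.24985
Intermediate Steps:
r = 4
n(T, o) = (6 + o)/(T + (T + o)/(6 + T))
n(r, -3)*(14/(-41)) = ((36 + 6*4 + 6*(-3) + 4*(-3))/(-3 + 4² + 7*4))*(14/(-41)) = ((36 + 24 - 18 - 12)/(-3 + 16 + 28))*(14*(-1/41)) = (30/41)*(-14/41) = -420/1681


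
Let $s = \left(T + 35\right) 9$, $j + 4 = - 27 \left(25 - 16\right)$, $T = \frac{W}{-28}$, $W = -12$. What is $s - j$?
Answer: $\frac{3961}{7} \approx 565.86$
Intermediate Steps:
$T = \frac{3}{7}$ ($T = - \frac{12}{-28} = \left(-12\right) \left(- \frac{1}{28}\right) = \frac{3}{7} \approx 0.42857$)
$j = -247$ ($j = -4 - 27 \left(25 - 16\right) = -4 - 243 = -247$)
$s = \frac{2232}{7}$ ($s = \left(\frac{3}{7} + 35\right) 9 = \frac{248}{7} \cdot 9 = \frac{2232}{7} \approx 318.86$)
$s - j = \frac{2232}{7} - -247 = \frac{2232}{7} + 247 = \frac{3961}{7}$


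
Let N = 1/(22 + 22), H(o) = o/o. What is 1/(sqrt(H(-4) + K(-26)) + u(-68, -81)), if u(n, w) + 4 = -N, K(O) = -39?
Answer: -7788/104897 - 1936*I*sqrt(38)/104897 ≈ -0.074244 - 0.11377*I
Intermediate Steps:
H(o) = 1
N = 1/44 ≈ 0.022727
u(n, w) = -177/44 (u(n, w) = -4 - 1*1/44 = -4 - 1/44 = -177/44)
1/(sqrt(H(-4) + K(-26)) + u(-68, -81)) = 1/(sqrt(1 - 39) - 177/44) = 1/(sqrt(-38) - 177/44) = 1/(I*sqrt(38) - 177/44) = 1/(-177/44 + I*sqrt(38))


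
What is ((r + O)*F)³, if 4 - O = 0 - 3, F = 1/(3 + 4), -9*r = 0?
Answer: 1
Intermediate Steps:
r = 0 (r = -⅑*0 = 0)
F = ⅐ (F = 1/7 = ⅐ ≈ 0.14286)
O = 7 (O = 4 - (0 - 3) = 4 - 1*(-3) = 4 + 3 = 7)
((r + O)*F)³ = ((0 + 7)*(⅐))³ = (7*(⅐))³ = 1³ = 1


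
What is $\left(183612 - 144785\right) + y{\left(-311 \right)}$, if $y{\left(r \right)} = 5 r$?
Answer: $37272$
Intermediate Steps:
$\left(183612 - 144785\right) + y{\left(-311 \right)} = \left(183612 - 144785\right) + 5 \left(-311\right) = 38827 - 1555 = 37272$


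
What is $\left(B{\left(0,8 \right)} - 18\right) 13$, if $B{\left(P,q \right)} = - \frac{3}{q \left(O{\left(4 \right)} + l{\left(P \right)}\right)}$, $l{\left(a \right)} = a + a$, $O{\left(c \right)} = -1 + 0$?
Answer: $- \frac{1833}{8} \approx -229.13$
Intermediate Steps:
$O{\left(c \right)} = -1$
$l{\left(a \right)} = 2 a$
$B{\left(P,q \right)} = - \frac{3}{q \left(-1 + 2 P\right)}$
$\left(B{\left(0,8 \right)} - 18\right) 13 = \left(- \frac{3}{8 \left(-1 + 2 \cdot 0\right)} - 18\right) 13 = \left(\left(-3\right) \frac{1}{8} \frac{1}{-1 + 0} - 18\right) 13 = \left(\left(-3\right) \frac{1}{8} \frac{1}{-1} - 18\right) 13 = \left(\left(-3\right) \frac{1}{8} \left(-1\right) - 18\right) 13 = \left(\frac{3}{8} - 18\right) 13 = \left(- \frac{141}{8}\right) 13 = - \frac{1833}{8}$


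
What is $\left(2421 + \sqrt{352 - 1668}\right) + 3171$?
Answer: $5592 + 2 i \sqrt{329} \approx 5592.0 + 36.277 i$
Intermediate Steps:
$\left(2421 + \sqrt{352 - 1668}\right) + 3171 = \left(2421 + \sqrt{-1316}\right) + 3171 = \left(2421 + 2 i \sqrt{329}\right) + 3171 = 5592 + 2 i \sqrt{329}$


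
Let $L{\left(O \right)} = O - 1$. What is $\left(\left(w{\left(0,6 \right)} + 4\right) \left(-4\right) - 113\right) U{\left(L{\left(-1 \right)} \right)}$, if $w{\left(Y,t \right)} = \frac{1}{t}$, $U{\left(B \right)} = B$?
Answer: $\frac{778}{3} \approx 259.33$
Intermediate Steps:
$L{\left(O \right)} = -1 + O$
$\left(\left(w{\left(0,6 \right)} + 4\right) \left(-4\right) - 113\right) U{\left(L{\left(-1 \right)} \right)} = \left(\left(\frac{1}{6} + 4\right) \left(-4\right) - 113\right) \left(-1 - 1\right) = \left(\left(\frac{1}{6} + 4\right) \left(-4\right) - 113\right) \left(-2\right) = \left(\frac{25}{6} \left(-4\right) - 113\right) \left(-2\right) = \left(- \frac{50}{3} - 113\right) \left(-2\right) = \left(- \frac{389}{3}\right) \left(-2\right) = \frac{778}{3}$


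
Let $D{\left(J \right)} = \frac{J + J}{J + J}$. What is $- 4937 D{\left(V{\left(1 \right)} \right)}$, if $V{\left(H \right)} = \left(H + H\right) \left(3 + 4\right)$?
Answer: $-4937$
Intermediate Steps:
$V{\left(H \right)} = 14 H$ ($V{\left(H \right)} = 2 H 7 = 14 H$)
$D{\left(J \right)} = 1$ ($D{\left(J \right)} = \frac{2 J}{2 J} = 2 J \frac{1}{2 J} = 1$)
$- 4937 D{\left(V{\left(1 \right)} \right)} = \left(-4937\right) 1 = -4937$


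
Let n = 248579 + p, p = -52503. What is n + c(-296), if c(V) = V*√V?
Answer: 196076 - 592*I*√74 ≈ 1.9608e+5 - 5092.6*I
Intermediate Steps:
c(V) = V^(3/2)
n = 196076 (n = 248579 - 52503 = 196076)
n + c(-296) = 196076 + (-296)^(3/2) = 196076 - 592*I*√74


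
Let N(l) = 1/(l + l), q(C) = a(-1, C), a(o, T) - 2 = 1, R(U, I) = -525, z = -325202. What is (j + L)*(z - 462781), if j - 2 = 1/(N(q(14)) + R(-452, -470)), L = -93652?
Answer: 232379225162448/3149 ≈ 7.3795e+10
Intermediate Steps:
a(o, T) = 3 (a(o, T) = 2 + 1 = 3)
q(C) = 3
N(l) = 1/(2*l)
j = 6292/3149 (j = 2 + 1/((1/2)/3 - 525) = 2 + 1/((1/2)*(1/3) - 525) = 2 + 1/(1/6 - 525) = 2 + 1/(-3149/6) = 2 - 6/3149 = 6292/3149 ≈ 1.9981)
(j + L)*(z - 462781) = (6292/3149 - 93652)*(-325202 - 462781) = -294903856/3149*(-787983) = 232379225162448/3149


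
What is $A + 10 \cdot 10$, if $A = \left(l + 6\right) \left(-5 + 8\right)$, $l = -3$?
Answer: $109$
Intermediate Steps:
$A = 9$ ($A = \left(-3 + 6\right) \left(-5 + 8\right) = 3 \cdot 3 = 9$)
$A + 10 \cdot 10 = 9 + 10 \cdot 10 = 9 + 100 = 109$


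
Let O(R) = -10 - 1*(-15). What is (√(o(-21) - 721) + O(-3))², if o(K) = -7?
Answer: -703 + 20*I*√182 ≈ -703.0 + 269.81*I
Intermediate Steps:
O(R) = 5 (O(R) = -10 + 15 = 5)
(√(o(-21) - 721) + O(-3))² = (√(-7 - 721) + 5)² = (√(-728) + 5)² = (2*I*√182 + 5)² = (5 + 2*I*√182)²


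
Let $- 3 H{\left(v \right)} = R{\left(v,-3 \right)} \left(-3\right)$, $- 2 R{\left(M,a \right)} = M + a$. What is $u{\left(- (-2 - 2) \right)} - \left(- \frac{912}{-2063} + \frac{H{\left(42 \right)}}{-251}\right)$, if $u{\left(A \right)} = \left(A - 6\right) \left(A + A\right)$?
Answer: $- \frac{17108297}{1035626} \approx -16.52$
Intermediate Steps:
$R{\left(M,a \right)} = - \frac{M}{2} - \frac{a}{2}$ ($R{\left(M,a \right)} = - \frac{M + a}{2} = - \frac{M}{2} - \frac{a}{2}$)
$H{\left(v \right)} = \frac{3}{2} - \frac{v}{2}$ ($H{\left(v \right)} = - \frac{\left(- \frac{v}{2} - - \frac{3}{2}\right) \left(-3\right)}{3} = - \frac{\left(- \frac{v}{2} + \frac{3}{2}\right) \left(-3\right)}{3} = - \frac{\left(\frac{3}{2} - \frac{v}{2}\right) \left(-3\right)}{3} = - \frac{- \frac{9}{2} + \frac{3 v}{2}}{3} = \frac{3}{2} - \frac{v}{2}$)
$u{\left(A \right)} = 2 A \left(-6 + A\right)$ ($u{\left(A \right)} = \left(-6 + A\right) 2 A = 2 A \left(-6 + A\right)$)
$u{\left(- (-2 - 2) \right)} - \left(- \frac{912}{-2063} + \frac{H{\left(42 \right)}}{-251}\right) = 2 \left(- (-2 - 2)\right) \left(-6 - \left(-2 - 2\right)\right) - \left(- \frac{912}{-2063} + \frac{\frac{3}{2} - 21}{-251}\right) = 2 \left(\left(-1\right) \left(-4\right)\right) \left(-6 - -4\right) - \left(\left(-912\right) \left(- \frac{1}{2063}\right) + \left(\frac{3}{2} - 21\right) \left(- \frac{1}{251}\right)\right) = 2 \cdot 4 \left(-6 + 4\right) - \left(\frac{912}{2063} - - \frac{39}{502}\right) = 2 \cdot 4 \left(-2\right) - \left(\frac{912}{2063} + \frac{39}{502}\right) = -16 - \frac{538281}{1035626} = - \frac{17108297}{1035626}$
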